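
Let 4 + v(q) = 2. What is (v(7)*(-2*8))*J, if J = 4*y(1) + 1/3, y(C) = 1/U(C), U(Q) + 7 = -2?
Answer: -32/9 ≈ -3.5556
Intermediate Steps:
U(Q) = -9 (U(Q) = -7 - 2 = -9)
v(q) = -2 (v(q) = -4 + 2 = -2)
y(C) = -⅑ (y(C) = 1/(-9) = -⅑)
J = -⅑ (J = 4*(-⅑) + 1/3 = -4/9 + 1*(⅓) = -4/9 + ⅓ = -⅑ ≈ -0.11111)
(v(7)*(-2*8))*J = -(-4)*8*(-⅑) = -2*(-16)*(-⅑) = 32*(-⅑) = -32/9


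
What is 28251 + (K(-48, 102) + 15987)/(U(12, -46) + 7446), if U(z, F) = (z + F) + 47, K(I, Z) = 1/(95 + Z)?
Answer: 41515818613/1469423 ≈ 28253.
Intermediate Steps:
U(z, F) = 47 + F + z (U(z, F) = (F + z) + 47 = 47 + F + z)
28251 + (K(-48, 102) + 15987)/(U(12, -46) + 7446) = 28251 + (1/(95 + 102) + 15987)/((47 - 46 + 12) + 7446) = 28251 + (1/197 + 15987)/(13 + 7446) = 28251 + (1/197 + 15987)/7459 = 28251 + (3149440/197)*(1/7459) = 28251 + 3149440/1469423 = 41515818613/1469423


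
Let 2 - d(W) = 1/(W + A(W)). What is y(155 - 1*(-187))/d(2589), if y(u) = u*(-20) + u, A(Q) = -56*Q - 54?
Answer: -925633602/284899 ≈ -3249.0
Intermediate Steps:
A(Q) = -54 - 56*Q
d(W) = 2 - 1/(-54 - 55*W) (d(W) = 2 - 1/(W + (-54 - 56*W)) = 2 - 1/(-54 - 55*W))
y(u) = -19*u (y(u) = -20*u + u = -19*u)
y(155 - 1*(-187))/d(2589) = (-19*(155 - 1*(-187)))/(((109 + 110*2589)/(54 + 55*2589))) = (-19*(155 + 187))/(((109 + 284790)/(54 + 142395))) = (-19*342)/((284899/142449)) = -6498/((1/142449)*284899) = -6498/284899/142449 = -6498*142449/284899 = -925633602/284899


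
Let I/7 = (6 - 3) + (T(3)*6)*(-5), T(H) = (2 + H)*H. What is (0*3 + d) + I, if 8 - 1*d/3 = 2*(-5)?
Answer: -3075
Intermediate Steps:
d = 54 (d = 24 - 6*(-5) = 24 - 3*(-10) = 24 + 30 = 54)
T(H) = H*(2 + H)
I = -3129 (I = 7*((6 - 3) + ((3*(2 + 3))*6)*(-5)) = 7*(3 + ((3*5)*6)*(-5)) = 7*(3 + (15*6)*(-5)) = 7*(3 + 90*(-5)) = 7*(3 - 450) = 7*(-447) = -3129)
(0*3 + d) + I = (0*3 + 54) - 3129 = (0 + 54) - 3129 = 54 - 3129 = -3075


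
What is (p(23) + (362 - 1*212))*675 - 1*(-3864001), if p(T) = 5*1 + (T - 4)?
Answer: 3981451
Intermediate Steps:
p(T) = 1 + T (p(T) = 5 + (-4 + T) = 1 + T)
(p(23) + (362 - 1*212))*675 - 1*(-3864001) = ((1 + 23) + (362 - 1*212))*675 - 1*(-3864001) = (24 + (362 - 212))*675 + 3864001 = (24 + 150)*675 + 3864001 = 174*675 + 3864001 = 117450 + 3864001 = 3981451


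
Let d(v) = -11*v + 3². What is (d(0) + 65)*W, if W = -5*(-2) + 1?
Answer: 814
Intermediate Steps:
d(v) = 9 - 11*v (d(v) = -11*v + 9 = 9 - 11*v)
W = 11 (W = 10 + 1 = 11)
(d(0) + 65)*W = ((9 - 11*0) + 65)*11 = ((9 + 0) + 65)*11 = (9 + 65)*11 = 74*11 = 814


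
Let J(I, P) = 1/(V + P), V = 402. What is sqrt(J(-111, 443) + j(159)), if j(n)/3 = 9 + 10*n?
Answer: sqrt(20267330)/65 ≈ 69.260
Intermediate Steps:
j(n) = 27 + 30*n (j(n) = 3*(9 + 10*n) = 27 + 30*n)
J(I, P) = 1/(402 + P)
sqrt(J(-111, 443) + j(159)) = sqrt(1/(402 + 443) + (27 + 30*159)) = sqrt(1/845 + (27 + 4770)) = sqrt(1/845 + 4797) = sqrt(4053466/845) = sqrt(20267330)/65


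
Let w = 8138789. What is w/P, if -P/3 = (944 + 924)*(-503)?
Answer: 8138789/2818812 ≈ 2.8873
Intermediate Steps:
P = 2818812 (P = -3*(944 + 924)*(-503) = -5604*(-503) = -3*(-939604) = 2818812)
w/P = 8138789/2818812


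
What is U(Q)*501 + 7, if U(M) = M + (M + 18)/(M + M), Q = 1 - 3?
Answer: -2999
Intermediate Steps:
Q = -2
U(M) = M + (18 + M)/(2*M) (U(M) = M + (18 + M)/((2*M)) = M + (18 + M)*(1/(2*M)) = M + (18 + M)/(2*M))
U(Q)*501 + 7 = (½ - 2 + 9/(-2))*501 + 7 = (½ - 2 + 9*(-½))*501 + 7 = (½ - 2 - 9/2)*501 + 7 = -6*501 + 7 = -3006 + 7 = -2999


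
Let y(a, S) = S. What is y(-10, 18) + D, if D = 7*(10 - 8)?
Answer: 32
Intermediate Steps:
D = 14 (D = 7*2 = 14)
y(-10, 18) + D = 18 + 14 = 32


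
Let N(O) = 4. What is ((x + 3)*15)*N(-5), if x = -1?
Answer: 120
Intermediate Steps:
((x + 3)*15)*N(-5) = ((-1 + 3)*15)*4 = (2*15)*4 = 30*4 = 120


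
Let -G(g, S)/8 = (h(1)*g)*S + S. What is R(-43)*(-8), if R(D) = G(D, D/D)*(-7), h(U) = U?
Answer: 18816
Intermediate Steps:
G(g, S) = -8*S - 8*S*g (G(g, S) = -8*((1*g)*S + S) = -8*(g*S + S) = -8*(S*g + S) = -8*(S + S*g) = -8*S - 8*S*g)
R(D) = 56 + 56*D (R(D) = -8*D/D*(1 + D)*(-7) = -8*1*(1 + D)*(-7) = (-8 - 8*D)*(-7) = 56 + 56*D)
R(-43)*(-8) = (56 + 56*(-43))*(-8) = (56 - 2408)*(-8) = -2352*(-8) = 18816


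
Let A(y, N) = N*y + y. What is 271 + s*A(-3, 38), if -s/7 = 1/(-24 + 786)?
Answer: 69107/254 ≈ 272.07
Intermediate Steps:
A(y, N) = y + N*y
s = -7/762 (s = -7/(-24 + 786) = -7/762 ≈ -0.0091864)
271 + s*A(-3, 38) = 271 - (-7)*(1 + 38)/254 = 271 - (-7)*39/254 = 271 - 7/762*(-117) = 271 + 273/254 = 69107/254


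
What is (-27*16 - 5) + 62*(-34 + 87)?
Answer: 2849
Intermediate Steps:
(-27*16 - 5) + 62*(-34 + 87) = (-432 - 5) + 62*53 = -437 + 3286 = 2849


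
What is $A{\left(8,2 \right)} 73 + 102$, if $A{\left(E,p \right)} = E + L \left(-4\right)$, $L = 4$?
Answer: $-482$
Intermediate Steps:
$A{\left(E,p \right)} = -16 + E$ ($A{\left(E,p \right)} = E + 4 \left(-4\right) = E - 16 = -16 + E$)
$A{\left(8,2 \right)} 73 + 102 = \left(-16 + 8\right) 73 + 102 = \left(-8\right) 73 + 102 = -584 + 102 = -482$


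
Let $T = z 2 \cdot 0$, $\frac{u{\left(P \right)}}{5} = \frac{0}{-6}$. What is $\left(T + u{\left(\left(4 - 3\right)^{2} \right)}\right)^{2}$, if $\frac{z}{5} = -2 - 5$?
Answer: $0$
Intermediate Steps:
$z = -35$ ($z = 5 \left(-2 - 5\right) = 5 \left(-7\right) = -35$)
$u{\left(P \right)} = 0$ ($u{\left(P \right)} = 5 \frac{0}{-6} = 5 \cdot 0 \left(- \frac{1}{6}\right) = 5 \cdot 0 = 0$)
$T = 0$ ($T = \left(-35\right) 2 \cdot 0 = \left(-70\right) 0 = 0$)
$\left(T + u{\left(\left(4 - 3\right)^{2} \right)}\right)^{2} = \left(0 + 0\right)^{2} = 0^{2} = 0$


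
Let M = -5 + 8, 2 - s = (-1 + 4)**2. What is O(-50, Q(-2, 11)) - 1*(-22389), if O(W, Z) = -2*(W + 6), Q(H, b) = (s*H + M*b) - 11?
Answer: 22477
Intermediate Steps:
s = -7 (s = 2 - (-1 + 4)**2 = 2 - 1*3**2 = 2 - 1*9 = 2 - 9 = -7)
M = 3
Q(H, b) = -11 - 7*H + 3*b (Q(H, b) = (-7*H + 3*b) - 11 = -11 - 7*H + 3*b)
O(W, Z) = -12 - 2*W (O(W, Z) = -2*(6 + W) = -12 - 2*W)
O(-50, Q(-2, 11)) - 1*(-22389) = (-12 - 2*(-50)) - 1*(-22389) = (-12 + 100) + 22389 = 88 + 22389 = 22477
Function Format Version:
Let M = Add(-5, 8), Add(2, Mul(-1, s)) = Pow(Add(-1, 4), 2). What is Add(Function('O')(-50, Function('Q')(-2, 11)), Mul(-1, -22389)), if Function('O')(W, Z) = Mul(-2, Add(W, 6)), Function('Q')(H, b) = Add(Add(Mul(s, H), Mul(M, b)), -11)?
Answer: 22477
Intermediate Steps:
s = -7 (s = Add(2, Mul(-1, Pow(Add(-1, 4), 2))) = Add(2, Mul(-1, Pow(3, 2))) = Add(2, Mul(-1, 9)) = Add(2, -9) = -7)
M = 3
Function('Q')(H, b) = Add(-11, Mul(-7, H), Mul(3, b)) (Function('Q')(H, b) = Add(Add(Mul(-7, H), Mul(3, b)), -11) = Add(-11, Mul(-7, H), Mul(3, b)))
Function('O')(W, Z) = Add(-12, Mul(-2, W)) (Function('O')(W, Z) = Mul(-2, Add(6, W)) = Add(-12, Mul(-2, W)))
Add(Function('O')(-50, Function('Q')(-2, 11)), Mul(-1, -22389)) = Add(Add(-12, Mul(-2, -50)), Mul(-1, -22389)) = Add(Add(-12, 100), 22389) = Add(88, 22389) = 22477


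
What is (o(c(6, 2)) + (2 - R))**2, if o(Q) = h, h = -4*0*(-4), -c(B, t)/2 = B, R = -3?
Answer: 25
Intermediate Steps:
c(B, t) = -2*B
h = 0 (h = 0*(-4) = 0)
o(Q) = 0
(o(c(6, 2)) + (2 - R))**2 = (0 + (2 - 1*(-3)))**2 = (0 + (2 + 3))**2 = (0 + 5)**2 = 5**2 = 25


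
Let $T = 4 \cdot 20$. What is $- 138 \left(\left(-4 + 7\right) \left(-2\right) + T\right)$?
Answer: $-10212$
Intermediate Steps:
$T = 80$
$- 138 \left(\left(-4 + 7\right) \left(-2\right) + T\right) = - 138 \left(\left(-4 + 7\right) \left(-2\right) + 80\right) = - 138 \left(3 \left(-2\right) + 80\right) = - 138 \left(-6 + 80\right) = \left(-138\right) 74 = -10212$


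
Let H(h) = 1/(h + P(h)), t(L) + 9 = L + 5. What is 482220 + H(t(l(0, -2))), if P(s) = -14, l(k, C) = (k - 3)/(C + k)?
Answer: 15913258/33 ≈ 4.8222e+5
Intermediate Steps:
l(k, C) = (-3 + k)/(C + k)
t(L) = -4 + L (t(L) = -9 + (L + 5) = -9 + (5 + L) = -4 + L)
H(h) = 1/(-14 + h) (H(h) = 1/(h - 14) = 1/(-14 + h))
482220 + H(t(l(0, -2))) = 482220 + 1/(-14 + (-4 + (-3 + 0)/(-2 + 0))) = 482220 + 1/(-14 + (-4 - 3/(-2))) = 482220 + 1/(-14 + (-4 - 1/2*(-3))) = 482220 + 1/(-14 + (-4 + 3/2)) = 482220 + 1/(-14 - 5/2) = 482220 + 1/(-33/2) = 482220 - 2/33 = 15913258/33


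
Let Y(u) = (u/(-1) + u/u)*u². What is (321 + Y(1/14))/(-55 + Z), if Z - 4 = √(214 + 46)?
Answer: -44922687/6423704 - 880837*√65/3211852 ≈ -9.2043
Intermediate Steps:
Z = 4 + 2*√65 (Z = 4 + √(214 + 46) = 4 + √260 = 4 + 2*√65 ≈ 20.125)
Y(u) = u²*(1 - u) (Y(u) = (u*(-1) + 1)*u² = (-u + 1)*u² = (1 - u)*u² = u²*(1 - u))
(321 + Y(1/14))/(-55 + Z) = (321 + (1/14)²*(1 - 1/14))/(-55 + (4 + 2*√65)) = (321 + (1/14)²*(1 - 1*1/14))/(-51 + 2*√65) = (321 + (1 - 1/14)/196)/(-51 + 2*√65) = (321 + (1/196)*(13/14))/(-51 + 2*√65) = (321 + 13/2744)/(-51 + 2*√65) = (880837/2744)/(-51 + 2*√65) = 880837/(2744*(-51 + 2*√65))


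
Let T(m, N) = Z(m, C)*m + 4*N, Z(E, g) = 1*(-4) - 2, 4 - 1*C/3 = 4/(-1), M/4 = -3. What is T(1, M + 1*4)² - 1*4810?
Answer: -3366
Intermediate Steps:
M = -12 (M = 4*(-3) = -12)
C = 24 (C = 12 - 12/(-1) = 12 - 12*(-1) = 12 - 3*(-4) = 12 + 12 = 24)
Z(E, g) = -6 (Z(E, g) = -4 - 2 = -6)
T(m, N) = -6*m + 4*N
T(1, M + 1*4)² - 1*4810 = (-6*1 + 4*(-12 + 1*4))² - 1*4810 = (-6 + 4*(-12 + 4))² - 4810 = (-6 + 4*(-8))² - 4810 = (-6 - 32)² - 4810 = (-38)² - 4810 = 1444 - 4810 = -3366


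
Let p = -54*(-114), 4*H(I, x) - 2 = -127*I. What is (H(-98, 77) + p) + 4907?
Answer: 14175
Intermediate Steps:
H(I, x) = ½ - 127*I/4 (H(I, x) = ½ + (-127*I)/4 = ½ - 127*I/4)
p = 6156
(H(-98, 77) + p) + 4907 = ((½ - 127/4*(-98)) + 6156) + 4907 = ((½ + 6223/2) + 6156) + 4907 = (3112 + 6156) + 4907 = 9268 + 4907 = 14175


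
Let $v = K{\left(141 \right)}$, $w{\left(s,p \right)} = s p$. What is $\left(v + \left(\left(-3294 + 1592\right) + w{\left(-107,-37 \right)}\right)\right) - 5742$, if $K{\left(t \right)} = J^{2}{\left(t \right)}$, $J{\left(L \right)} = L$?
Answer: $16396$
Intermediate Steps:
$w{\left(s,p \right)} = p s$
$K{\left(t \right)} = t^{2}$
$v = 19881$ ($v = 141^{2} = 19881$)
$\left(v + \left(\left(-3294 + 1592\right) + w{\left(-107,-37 \right)}\right)\right) - 5742 = \left(19881 + \left(\left(-3294 + 1592\right) - -3959\right)\right) - 5742 = \left(19881 + \left(-1702 + 3959\right)\right) - 5742 = \left(19881 + 2257\right) - 5742 = 22138 - 5742 = 16396$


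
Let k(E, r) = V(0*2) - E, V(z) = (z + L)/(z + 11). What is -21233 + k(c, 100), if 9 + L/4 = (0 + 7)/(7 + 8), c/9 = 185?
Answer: -3778682/165 ≈ -22901.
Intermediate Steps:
c = 1665 (c = 9*185 = 1665)
L = -512/15 (L = -36 + 4*((0 + 7)/(7 + 8)) = -36 + 4*(7/15) = -36 + 28/15 = -512/15 ≈ -34.133)
V(z) = (-512/15 + z)/(11 + z) (V(z) = (z - 512/15)/(z + 11) = (-512/15 + z)/(11 + z))
k(E, r) = -512/165 - E (k(E, r) = (-512/15 + 0*2)/(11 + 0*2) - E = (-512/15 + 0)/(11 + 0) - E = -512/15/11 - E = (1/11)*(-512/15) - E = -512/165 - E)
-21233 + k(c, 100) = -21233 + (-512/165 - 1*1665) = -21233 + (-512/165 - 1665) = -21233 - 275237/165 = -3778682/165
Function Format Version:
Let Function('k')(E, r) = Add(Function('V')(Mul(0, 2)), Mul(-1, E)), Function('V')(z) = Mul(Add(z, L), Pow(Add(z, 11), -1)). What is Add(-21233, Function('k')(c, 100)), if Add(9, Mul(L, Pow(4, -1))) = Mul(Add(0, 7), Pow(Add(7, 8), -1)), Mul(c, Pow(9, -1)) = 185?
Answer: Rational(-3778682, 165) ≈ -22901.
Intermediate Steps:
c = 1665 (c = Mul(9, 185) = 1665)
L = Rational(-512, 15) (L = Add(-36, Mul(4, Mul(Add(0, 7), Pow(Add(7, 8), -1)))) = Add(-36, Mul(4, Mul(7, Pow(15, -1)))) = Add(-36, Mul(4, Mul(7, Rational(1, 15)))) = Add(-36, Mul(4, Rational(7, 15))) = Add(-36, Rational(28, 15)) = Rational(-512, 15) ≈ -34.133)
Function('V')(z) = Mul(Pow(Add(11, z), -1), Add(Rational(-512, 15), z)) (Function('V')(z) = Mul(Add(z, Rational(-512, 15)), Pow(Add(z, 11), -1)) = Mul(Add(Rational(-512, 15), z), Pow(Add(11, z), -1)) = Mul(Pow(Add(11, z), -1), Add(Rational(-512, 15), z)))
Function('k')(E, r) = Add(Rational(-512, 165), Mul(-1, E)) (Function('k')(E, r) = Add(Mul(Pow(Add(11, Mul(0, 2)), -1), Add(Rational(-512, 15), Mul(0, 2))), Mul(-1, E)) = Add(Mul(Pow(Add(11, 0), -1), Add(Rational(-512, 15), 0)), Mul(-1, E)) = Add(Mul(Pow(11, -1), Rational(-512, 15)), Mul(-1, E)) = Add(Mul(Rational(1, 11), Rational(-512, 15)), Mul(-1, E)) = Add(Rational(-512, 165), Mul(-1, E)))
Add(-21233, Function('k')(c, 100)) = Add(-21233, Add(Rational(-512, 165), Mul(-1, 1665))) = Add(-21233, Add(Rational(-512, 165), -1665)) = Add(-21233, Rational(-275237, 165)) = Rational(-3778682, 165)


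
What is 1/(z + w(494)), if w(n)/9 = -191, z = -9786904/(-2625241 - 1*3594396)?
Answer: -6219637/10681769099 ≈ -0.00058227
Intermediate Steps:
z = 9786904/6219637 (z = -9786904/(-2625241 - 3594396) = -9786904/(-6219637) = -9786904*(-1/6219637) = 9786904/6219637 ≈ 1.5735)
w(n) = -1719 (w(n) = 9*(-191) = -1719)
1/(z + w(494)) = 1/(9786904/6219637 - 1719) = 1/(-10681769099/6219637) = -6219637/10681769099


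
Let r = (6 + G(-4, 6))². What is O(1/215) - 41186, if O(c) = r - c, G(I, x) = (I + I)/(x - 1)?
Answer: -44254143/1075 ≈ -41167.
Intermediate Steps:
G(I, x) = 2*I/(-1 + x) (G(I, x) = (2*I)/(-1 + x) = 2*I/(-1 + x))
r = 484/25 (r = (6 + 2*(-4)/(-1 + 6))² = (6 + 2*(-4)/5)² = (6 + 2*(-4)*(⅕))² = (6 - 8/5)² = (22/5)² = 484/25 ≈ 19.360)
O(c) = 484/25 - c
O(1/215) - 41186 = (484/25 - 1/215) - 41186 = 20807/1075 - 41186 = -44254143/1075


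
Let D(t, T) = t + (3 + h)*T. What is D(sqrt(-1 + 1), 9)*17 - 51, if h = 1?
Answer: 561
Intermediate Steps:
D(t, T) = t + 4*T (D(t, T) = t + (3 + 1)*T = t + 4*T)
D(sqrt(-1 + 1), 9)*17 - 51 = (sqrt(-1 + 1) + 4*9)*17 - 51 = (sqrt(0) + 36)*17 - 51 = (0 + 36)*17 - 51 = 36*17 - 51 = 612 - 51 = 561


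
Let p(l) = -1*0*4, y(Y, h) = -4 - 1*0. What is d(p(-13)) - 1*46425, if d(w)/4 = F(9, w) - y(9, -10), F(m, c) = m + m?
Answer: -46337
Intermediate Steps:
F(m, c) = 2*m
y(Y, h) = -4 (y(Y, h) = -4 + 0 = -4)
p(l) = 0 (p(l) = 0*4 = 0)
d(w) = 88 (d(w) = 4*(2*9 - 1*(-4)) = 4*(18 + 4) = 4*22 = 88)
d(p(-13)) - 1*46425 = 88 - 1*46425 = 88 - 46425 = -46337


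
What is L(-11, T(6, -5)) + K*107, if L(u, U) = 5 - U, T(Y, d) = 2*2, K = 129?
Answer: 13804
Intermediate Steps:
T(Y, d) = 4
L(-11, T(6, -5)) + K*107 = (5 - 1*4) + 129*107 = (5 - 4) + 13803 = 1 + 13803 = 13804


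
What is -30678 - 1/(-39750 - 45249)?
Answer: -2607599321/84999 ≈ -30678.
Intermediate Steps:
-30678 - 1/(-39750 - 45249) = -30678 - 1/(-84999) = -30678 - 1*(-1/84999) = -30678 + 1/84999 = -2607599321/84999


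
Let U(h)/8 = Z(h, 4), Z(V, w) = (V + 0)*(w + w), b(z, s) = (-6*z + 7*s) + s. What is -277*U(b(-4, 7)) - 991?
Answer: -1419231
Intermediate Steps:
b(z, s) = -6*z + 8*s
Z(V, w) = 2*V*w (Z(V, w) = V*(2*w) = 2*V*w)
U(h) = 64*h (U(h) = 8*(2*h*4) = 8*(8*h) = 64*h)
-277*U(b(-4, 7)) - 991 = -17728*(-6*(-4) + 8*7) - 991 = -17728*(24 + 56) - 991 = -17728*80 - 991 = -277*5120 - 991 = -1418240 - 991 = -1419231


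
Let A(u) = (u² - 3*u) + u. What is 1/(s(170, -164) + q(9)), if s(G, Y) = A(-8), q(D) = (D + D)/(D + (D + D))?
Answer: 3/242 ≈ 0.012397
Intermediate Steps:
q(D) = ⅔ (q(D) = (2*D)/(D + 2*D) = (2*D)/((3*D)) = (2*D)*(1/(3*D)) = ⅔)
A(u) = u² - 2*u
s(G, Y) = 80 (s(G, Y) = -8*(-2 - 8) = -8*(-10) = 80)
1/(s(170, -164) + q(9)) = 1/(80 + ⅔) = 1/(242/3) = 3/242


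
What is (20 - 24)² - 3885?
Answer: -3869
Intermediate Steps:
(20 - 24)² - 3885 = (-4)² - 3885 = 16 - 3885 = -3869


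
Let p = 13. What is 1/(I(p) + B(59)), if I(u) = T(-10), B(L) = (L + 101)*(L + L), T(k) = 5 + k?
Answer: 1/18875 ≈ 5.2980e-5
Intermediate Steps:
B(L) = 2*L*(101 + L) (B(L) = (101 + L)*(2*L) = 2*L*(101 + L))
I(u) = -5 (I(u) = 5 - 10 = -5)
1/(I(p) + B(59)) = 1/(-5 + 2*59*(101 + 59)) = 1/(-5 + 2*59*160) = 1/(-5 + 18880) = 1/18875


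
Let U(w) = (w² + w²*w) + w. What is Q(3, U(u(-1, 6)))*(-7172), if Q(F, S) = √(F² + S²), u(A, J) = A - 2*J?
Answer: -7172*√4165690 ≈ -1.4638e+7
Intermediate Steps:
U(w) = w + w² + w³ (U(w) = (w² + w³) + w = w + w² + w³)
Q(3, U(u(-1, 6)))*(-7172) = √(3² + ((-1 - 2*6)*(1 + (-1 - 2*6) + (-1 - 2*6)²))²)*(-7172) = √(9 + ((-1 - 12)*(1 + (-1 - 12) + (-1 - 12)²))²)*(-7172) = √(9 + (-13*(1 - 13 + (-13)²))²)*(-7172) = √(9 + (-13*(1 - 13 + 169))²)*(-7172) = √(9 + (-13*157)²)*(-7172) = √(9 + (-2041)²)*(-7172) = √(9 + 4165681)*(-7172) = √4165690*(-7172) = -7172*√4165690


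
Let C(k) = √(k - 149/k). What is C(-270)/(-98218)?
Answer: -I*√2182530/8839620 ≈ -0.00016713*I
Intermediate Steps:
C(-270)/(-98218) = √(-270 - 149/(-270))/(-98218) = √(-270 - 149*(-1/270))*(-1/98218) = √(-270 + 149/270)*(-1/98218) = √(-72751/270)*(-1/98218) = (I*√2182530/90)*(-1/98218) = -I*√2182530/8839620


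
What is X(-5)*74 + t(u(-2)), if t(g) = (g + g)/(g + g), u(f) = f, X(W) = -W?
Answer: 371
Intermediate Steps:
t(g) = 1 (t(g) = (2*g)/((2*g)) = (2*g)*(1/(2*g)) = 1)
X(-5)*74 + t(u(-2)) = -1*(-5)*74 + 1 = 5*74 + 1 = 370 + 1 = 371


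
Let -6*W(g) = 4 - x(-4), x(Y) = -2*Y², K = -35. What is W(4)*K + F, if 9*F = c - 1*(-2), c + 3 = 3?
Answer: 1892/9 ≈ 210.22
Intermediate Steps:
c = 0 (c = -3 + 3 = 0)
F = 2/9 (F = (0 - 1*(-2))/9 = (0 + 2)/9 = (⅑)*2 = 2/9 ≈ 0.22222)
W(g) = -6 (W(g) = -(4 - (-2)*(-4)²)/6 = -(4 - (-2)*16)/6 = -(4 - 1*(-32))/6 = -(4 + 32)/6 = -⅙*36 = -6)
W(4)*K + F = -6*(-35) + 2/9 = 210 + 2/9 = 1892/9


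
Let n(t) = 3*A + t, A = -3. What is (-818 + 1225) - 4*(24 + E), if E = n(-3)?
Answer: 359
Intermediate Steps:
n(t) = -9 + t (n(t) = 3*(-3) + t = -9 + t)
E = -12 (E = -9 - 3 = -12)
(-818 + 1225) - 4*(24 + E) = (-818 + 1225) - 4*(24 - 12) = 407 - 4*12 = 407 - 48 = 359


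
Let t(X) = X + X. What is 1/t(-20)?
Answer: -1/40 ≈ -0.025000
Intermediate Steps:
t(X) = 2*X
1/t(-20) = 1/(2*(-20)) = 1/(-40) = -1/40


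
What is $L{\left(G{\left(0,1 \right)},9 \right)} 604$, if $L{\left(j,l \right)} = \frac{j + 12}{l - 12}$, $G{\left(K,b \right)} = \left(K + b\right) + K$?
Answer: $- \frac{7852}{3} \approx -2617.3$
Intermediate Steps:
$G{\left(K,b \right)} = b + 2 K$
$L{\left(j,l \right)} = \frac{12 + j}{-12 + l}$
$L{\left(G{\left(0,1 \right)},9 \right)} 604 = \frac{12 + \left(1 + 2 \cdot 0\right)}{-12 + 9} \cdot 604 = \frac{12 + \left(1 + 0\right)}{-3} \cdot 604 = - \frac{12 + 1}{3} \cdot 604 = \left(- \frac{1}{3}\right) 13 \cdot 604 = \left(- \frac{13}{3}\right) 604 = - \frac{7852}{3}$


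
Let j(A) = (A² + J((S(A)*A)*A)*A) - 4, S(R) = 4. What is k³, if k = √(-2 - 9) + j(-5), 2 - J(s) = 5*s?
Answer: (2511 + I*√11)³ ≈ 1.5832e+10 + 6.274e+7*I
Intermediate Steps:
J(s) = 2 - 5*s
j(A) = -4 + A² + A*(2 - 20*A²) (j(A) = (A² + (2 - 5*4*A*A)*A) - 4 = (A² + (2 - 20*A²)*A) - 4 = (A² + A*(2 - 20*A²)) - 4 = -4 + A² + A*(2 - 20*A²))
k = 2511 + I*√11 (k = √(-2 - 9) + (-4 + (-5)² - 20*(-5)³ + 2*(-5)) = √(-11) + (-4 + 25 - 20*(-125) - 10) = I*√11 + (-4 + 25 + 2500 - 10) = I*√11 + 2511 = 2511 + I*√11 ≈ 2511.0 + 3.3166*I)
k³ = (2511 + I*√11)³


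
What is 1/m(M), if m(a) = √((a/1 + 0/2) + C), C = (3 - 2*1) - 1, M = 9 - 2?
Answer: √7/7 ≈ 0.37796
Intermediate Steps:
M = 7
C = 0 (C = (3 - 2) - 1 = 1 - 1 = 0)
m(a) = √a (m(a) = √((a/1 + 0/2) + 0) = √((a*1 + 0*(½)) + 0) = √((a + 0) + 0) = √(a + 0) = √a)
1/m(M) = 1/(√7) = √7/7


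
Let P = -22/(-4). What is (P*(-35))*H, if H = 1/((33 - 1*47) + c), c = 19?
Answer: -77/2 ≈ -38.500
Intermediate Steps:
P = 11/2 (P = -22*(-1/4) = 11/2 ≈ 5.5000)
H = 1/5 (H = 1/((33 - 1*47) + 19) = 1/((33 - 47) + 19) = 1/(-14 + 19) = 1/5 ≈ 0.20000)
(P*(-35))*H = ((11/2)*(-35))*(1/5) = -385/2*1/5 = -77/2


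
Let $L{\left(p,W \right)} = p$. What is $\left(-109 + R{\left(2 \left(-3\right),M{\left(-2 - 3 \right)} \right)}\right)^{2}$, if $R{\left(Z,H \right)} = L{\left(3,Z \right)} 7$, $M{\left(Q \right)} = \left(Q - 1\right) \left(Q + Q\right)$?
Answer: $7744$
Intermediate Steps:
$M{\left(Q \right)} = 2 Q \left(-1 + Q\right)$ ($M{\left(Q \right)} = \left(-1 + Q\right) 2 Q = 2 Q \left(-1 + Q\right)$)
$R{\left(Z,H \right)} = 21$ ($R{\left(Z,H \right)} = 3 \cdot 7 = 21$)
$\left(-109 + R{\left(2 \left(-3\right),M{\left(-2 - 3 \right)} \right)}\right)^{2} = \left(-109 + 21\right)^{2} = \left(-88\right)^{2} = 7744$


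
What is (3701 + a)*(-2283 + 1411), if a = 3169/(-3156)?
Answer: -2545626766/789 ≈ -3.2264e+6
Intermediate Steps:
a = -3169/3156 (a = 3169*(-1/3156) = -3169/3156 ≈ -1.0041)
(3701 + a)*(-2283 + 1411) = (3701 - 3169/3156)*(-2283 + 1411) = (11677187/3156)*(-872) = -2545626766/789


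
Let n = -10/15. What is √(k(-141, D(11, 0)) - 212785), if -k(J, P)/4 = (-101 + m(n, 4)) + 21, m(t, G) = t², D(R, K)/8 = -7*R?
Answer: I*√1912201/3 ≈ 460.94*I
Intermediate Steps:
D(R, K) = -56*R (D(R, K) = 8*(-7*R) = -56*R)
n = -⅔ (n = -10*1/15 = -⅔ ≈ -0.66667)
k(J, P) = 2864/9 (k(J, P) = -4*((-101 + (-⅔)²) + 21) = -4*((-101 + 4/9) + 21) = -4*(-905/9 + 21) = -4*(-716/9) = 2864/9)
√(k(-141, D(11, 0)) - 212785) = √(2864/9 - 212785) = √(-1912201/9) = I*√1912201/3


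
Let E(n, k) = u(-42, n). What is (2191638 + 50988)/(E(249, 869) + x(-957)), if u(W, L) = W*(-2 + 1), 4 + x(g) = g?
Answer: -2242626/919 ≈ -2440.3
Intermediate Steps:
x(g) = -4 + g
u(W, L) = -W (u(W, L) = W*(-1) = -W)
E(n, k) = 42 (E(n, k) = -1*(-42) = 42)
(2191638 + 50988)/(E(249, 869) + x(-957)) = (2191638 + 50988)/(42 + (-4 - 957)) = 2242626/(42 - 961) = 2242626/(-919) = 2242626*(-1/919) = -2242626/919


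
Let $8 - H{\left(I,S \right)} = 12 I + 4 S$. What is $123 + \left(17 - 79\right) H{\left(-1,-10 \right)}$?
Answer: $-3597$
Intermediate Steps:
$H{\left(I,S \right)} = 8 - 12 I - 4 S$ ($H{\left(I,S \right)} = 8 - \left(12 I + 4 S\right) = 8 - \left(4 S + 12 I\right) = 8 - 12 I - 4 S$)
$123 + \left(17 - 79\right) H{\left(-1,-10 \right)} = 123 + \left(17 - 79\right) \left(8 - -12 - -40\right) = 123 - 62 \left(8 + 12 + 40\right) = 123 - 3720 = -3597$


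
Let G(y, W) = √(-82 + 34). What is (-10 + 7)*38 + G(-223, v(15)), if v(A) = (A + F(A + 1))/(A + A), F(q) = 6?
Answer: -114 + 4*I*√3 ≈ -114.0 + 6.9282*I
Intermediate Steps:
v(A) = (6 + A)/(2*A) (v(A) = (A + 6)/(A + A) = (6 + A)/((2*A)) = (6 + A)*(1/(2*A)) = (6 + A)/(2*A))
G(y, W) = 4*I*√3 (G(y, W) = √(-48) = 4*I*√3)
(-10 + 7)*38 + G(-223, v(15)) = (-10 + 7)*38 + 4*I*√3 = -3*38 + 4*I*√3 = -114 + 4*I*√3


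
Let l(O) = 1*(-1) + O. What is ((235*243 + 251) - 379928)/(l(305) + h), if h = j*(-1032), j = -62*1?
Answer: -80643/16072 ≈ -5.0176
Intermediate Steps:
j = -62
h = 63984 (h = -62*(-1032) = 63984)
l(O) = -1 + O
((235*243 + 251) - 379928)/(l(305) + h) = ((235*243 + 251) - 379928)/((-1 + 305) + 63984) = ((57105 + 251) - 379928)/(304 + 63984) = (57356 - 379928)/64288 = -322572*1/64288 = -80643/16072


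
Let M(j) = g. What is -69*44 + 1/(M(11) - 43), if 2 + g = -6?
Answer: -154837/51 ≈ -3036.0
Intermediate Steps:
g = -8 (g = -2 - 6 = -8)
M(j) = -8
-69*44 + 1/(M(11) - 43) = -69*44 + 1/(-8 - 43) = -3036 + 1/(-51) = -3036 - 1/51 = -154837/51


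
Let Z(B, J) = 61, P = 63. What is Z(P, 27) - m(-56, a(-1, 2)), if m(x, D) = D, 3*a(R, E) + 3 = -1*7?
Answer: 193/3 ≈ 64.333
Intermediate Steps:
a(R, E) = -10/3 (a(R, E) = -1 + (-1*7)/3 = -1 + (⅓)*(-7) = -1 - 7/3 = -10/3)
Z(P, 27) - m(-56, a(-1, 2)) = 61 - 1*(-10/3) = 61 + 10/3 = 193/3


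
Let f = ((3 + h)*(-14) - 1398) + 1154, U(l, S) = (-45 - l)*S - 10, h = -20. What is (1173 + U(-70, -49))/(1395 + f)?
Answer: -62/1389 ≈ -0.044636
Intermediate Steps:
U(l, S) = -10 + S*(-45 - l) (U(l, S) = S*(-45 - l) - 10 = -10 + S*(-45 - l))
f = -6 (f = ((3 - 20)*(-14) - 1398) + 1154 = (-17*(-14) - 1398) + 1154 = (238 - 1398) + 1154 = -1160 + 1154 = -6)
(1173 + U(-70, -49))/(1395 + f) = (1173 + (-10 - 45*(-49) - 1*(-49)*(-70)))/(1395 - 6) = (1173 + (-10 + 2205 - 3430))/1389 = (1173 - 1235)*(1/1389) = -62*1/1389 = -62/1389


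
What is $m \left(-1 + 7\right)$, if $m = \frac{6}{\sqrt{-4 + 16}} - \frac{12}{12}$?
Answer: $-6 + 6 \sqrt{3} \approx 4.3923$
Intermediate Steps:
$m = -1 + \sqrt{3}$ ($m = \frac{6}{\sqrt{12}} - 1 = \frac{6}{2 \sqrt{3}} - 1 = 6 \frac{\sqrt{3}}{6} - 1 = \sqrt{3} - 1 = -1 + \sqrt{3} \approx 0.73205$)
$m \left(-1 + 7\right) = \left(-1 + \sqrt{3}\right) \left(-1 + 7\right) = \left(-1 + \sqrt{3}\right) 6 = -6 + 6 \sqrt{3}$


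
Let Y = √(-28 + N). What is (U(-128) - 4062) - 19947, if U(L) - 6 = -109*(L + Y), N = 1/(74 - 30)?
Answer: -10051 - 109*I*√13541/22 ≈ -10051.0 - 576.54*I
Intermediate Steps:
N = 1/44 ≈ 0.022727
Y = I*√13541/22 (Y = √(-28 + 1/44) = √(-1231/44) = I*√13541/22 ≈ 5.2894*I)
U(L) = 6 - 109*L - 109*I*√13541/22 (U(L) = 6 - 109*(L + I*√13541/22) = 6 + (-109*L - 109*I*√13541/22) = 6 - 109*L - 109*I*√13541/22)
(U(-128) - 4062) - 19947 = ((6 - 109*(-128) - 109*I*√13541/22) - 4062) - 19947 = ((6 + 13952 - 109*I*√13541/22) - 4062) - 19947 = ((13958 - 109*I*√13541/22) - 4062) - 19947 = (9896 - 109*I*√13541/22) - 19947 = -10051 - 109*I*√13541/22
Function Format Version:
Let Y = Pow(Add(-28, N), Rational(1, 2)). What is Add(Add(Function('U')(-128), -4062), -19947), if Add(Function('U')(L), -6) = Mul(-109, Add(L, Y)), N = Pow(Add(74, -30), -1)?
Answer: Add(-10051, Mul(Rational(-109, 22), I, Pow(13541, Rational(1, 2)))) ≈ Add(-10051., Mul(-576.54, I))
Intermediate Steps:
N = Rational(1, 44) (N = Pow(44, -1) = Rational(1, 44) ≈ 0.022727)
Y = Mul(Rational(1, 22), I, Pow(13541, Rational(1, 2))) (Y = Pow(Add(-28, Rational(1, 44)), Rational(1, 2)) = Pow(Rational(-1231, 44), Rational(1, 2)) = Mul(Rational(1, 22), I, Pow(13541, Rational(1, 2))) ≈ Mul(5.2894, I))
Function('U')(L) = Add(6, Mul(-109, L), Mul(Rational(-109, 22), I, Pow(13541, Rational(1, 2)))) (Function('U')(L) = Add(6, Mul(-109, Add(L, Mul(Rational(1, 22), I, Pow(13541, Rational(1, 2)))))) = Add(6, Add(Mul(-109, L), Mul(Rational(-109, 22), I, Pow(13541, Rational(1, 2))))) = Add(6, Mul(-109, L), Mul(Rational(-109, 22), I, Pow(13541, Rational(1, 2)))))
Add(Add(Function('U')(-128), -4062), -19947) = Add(Add(Add(6, Mul(-109, -128), Mul(Rational(-109, 22), I, Pow(13541, Rational(1, 2)))), -4062), -19947) = Add(Add(Add(6, 13952, Mul(Rational(-109, 22), I, Pow(13541, Rational(1, 2)))), -4062), -19947) = Add(Add(Add(13958, Mul(Rational(-109, 22), I, Pow(13541, Rational(1, 2)))), -4062), -19947) = Add(Add(9896, Mul(Rational(-109, 22), I, Pow(13541, Rational(1, 2)))), -19947) = Add(-10051, Mul(Rational(-109, 22), I, Pow(13541, Rational(1, 2))))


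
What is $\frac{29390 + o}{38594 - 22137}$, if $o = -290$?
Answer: $\frac{29100}{16457} \approx 1.7682$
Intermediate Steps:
$\frac{29390 + o}{38594 - 22137} = \frac{29390 - 290}{38594 - 22137} = \frac{29100}{16457}$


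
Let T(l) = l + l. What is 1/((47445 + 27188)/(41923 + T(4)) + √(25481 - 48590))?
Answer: 3129436323/40636016342638 - 1758208761*I*√23109/40636016342638 ≈ 7.7011e-5 - 0.0065773*I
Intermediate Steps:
T(l) = 2*l
1/((47445 + 27188)/(41923 + T(4)) + √(25481 - 48590)) = 1/((47445 + 27188)/(41923 + 2*4) + √(25481 - 48590)) = 1/(74633/(41923 + 8) + √(-23109)) = 1/(74633/41931 + I*√23109)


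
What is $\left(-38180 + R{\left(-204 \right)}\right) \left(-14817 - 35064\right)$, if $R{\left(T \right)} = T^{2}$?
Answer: $-171391116$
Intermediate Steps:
$\left(-38180 + R{\left(-204 \right)}\right) \left(-14817 - 35064\right) = \left(-38180 + \left(-204\right)^{2}\right) \left(-14817 - 35064\right) = \left(-38180 + 41616\right) \left(-49881\right) = 3436 \left(-49881\right) = -171391116$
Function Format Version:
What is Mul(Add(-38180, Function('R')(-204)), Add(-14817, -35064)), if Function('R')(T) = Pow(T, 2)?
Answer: -171391116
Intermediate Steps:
Mul(Add(-38180, Function('R')(-204)), Add(-14817, -35064)) = Mul(Add(-38180, Pow(-204, 2)), Add(-14817, -35064)) = Mul(Add(-38180, 41616), -49881) = Mul(3436, -49881) = -171391116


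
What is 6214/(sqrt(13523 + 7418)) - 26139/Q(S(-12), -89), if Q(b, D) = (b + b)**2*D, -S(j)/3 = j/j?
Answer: 8713/1068 + 6214*sqrt(20941)/20941 ≈ 51.099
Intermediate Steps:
S(j) = -3 (S(j) = -3*j/j = -3*1 = -3)
Q(b, D) = 4*D*b**2 (Q(b, D) = (2*b)**2*D = (4*b**2)*D = 4*D*b**2)
6214/(sqrt(13523 + 7418)) - 26139/Q(S(-12), -89) = 6214/(sqrt(13523 + 7418)) - 26139/(4*(-89)*(-3)**2) = 6214/(sqrt(20941)) - 26139/(4*(-89)*9) = 6214*(sqrt(20941)/20941) - 26139/(-3204) = 6214*sqrt(20941)/20941 - 26139*(-1/3204) = 6214*sqrt(20941)/20941 + 8713/1068 = 8713/1068 + 6214*sqrt(20941)/20941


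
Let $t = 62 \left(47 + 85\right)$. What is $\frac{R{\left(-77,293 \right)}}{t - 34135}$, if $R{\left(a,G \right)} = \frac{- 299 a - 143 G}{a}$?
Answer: $- \frac{1716}{181657} \approx -0.0094464$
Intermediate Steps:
$R{\left(a,G \right)} = \frac{- 299 a - 143 G}{a}$
$t = 8184$ ($t = 62 \cdot 132 = 8184$)
$\frac{R{\left(-77,293 \right)}}{t - 34135} = \frac{-299 - \frac{41899}{-77}}{8184 - 34135} = \frac{-299 - 41899 \left(- \frac{1}{77}\right)}{-25951} = \left(-299 + \frac{3809}{7}\right) \left(- \frac{1}{25951}\right) = \frac{1716}{7} \left(- \frac{1}{25951}\right) = - \frac{1716}{181657}$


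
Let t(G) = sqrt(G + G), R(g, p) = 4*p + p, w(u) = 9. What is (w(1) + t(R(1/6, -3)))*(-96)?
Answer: -864 - 96*I*sqrt(30) ≈ -864.0 - 525.81*I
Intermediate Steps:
R(g, p) = 5*p
t(G) = sqrt(2)*sqrt(G) (t(G) = sqrt(2*G) = sqrt(2)*sqrt(G))
(w(1) + t(R(1/6, -3)))*(-96) = (9 + sqrt(2)*sqrt(5*(-3)))*(-96) = (9 + sqrt(2)*sqrt(-15))*(-96) = (9 + sqrt(2)*(I*sqrt(15)))*(-96) = (9 + I*sqrt(30))*(-96) = -864 - 96*I*sqrt(30)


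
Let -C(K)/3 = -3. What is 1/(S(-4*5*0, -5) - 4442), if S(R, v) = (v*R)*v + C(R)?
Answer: -1/4433 ≈ -0.00022558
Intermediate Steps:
C(K) = 9 (C(K) = -3*(-3) = 9)
S(R, v) = 9 + R*v² (S(R, v) = (v*R)*v + 9 = (R*v)*v + 9 = R*v² + 9 = 9 + R*v²)
1/(S(-4*5*0, -5) - 4442) = 1/((9 + (-4*5*0)*(-5)²) - 4442) = 1/((9 - 20*0*25) - 4442) = 1/((9 + 0*25) - 4442) = 1/((9 + 0) - 4442) = 1/(9 - 4442) = 1/(-4433) = -1/4433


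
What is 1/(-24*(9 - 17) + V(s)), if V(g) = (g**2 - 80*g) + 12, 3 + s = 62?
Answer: -1/1035 ≈ -0.00096618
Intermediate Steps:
s = 59 (s = -3 + 62 = 59)
V(g) = 12 + g**2 - 80*g
1/(-24*(9 - 17) + V(s)) = 1/(-24*(9 - 17) + (12 + 59**2 - 80*59)) = 1/(-24*(-8) + (12 + 3481 - 4720)) = 1/(192 - 1227) = 1/(-1035) = -1/1035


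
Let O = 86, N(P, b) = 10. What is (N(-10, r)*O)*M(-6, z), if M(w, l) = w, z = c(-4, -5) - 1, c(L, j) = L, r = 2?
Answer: -5160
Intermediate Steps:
z = -5 (z = -4 - 1 = -5)
(N(-10, r)*O)*M(-6, z) = (10*86)*(-6) = 860*(-6) = -5160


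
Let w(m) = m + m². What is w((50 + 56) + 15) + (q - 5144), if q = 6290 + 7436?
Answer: 23344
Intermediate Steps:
q = 13726
w((50 + 56) + 15) + (q - 5144) = ((50 + 56) + 15)*(1 + ((50 + 56) + 15)) + (13726 - 5144) = (106 + 15)*(1 + (106 + 15)) + 8582 = 121*(1 + 121) + 8582 = 121*122 + 8582 = 14762 + 8582 = 23344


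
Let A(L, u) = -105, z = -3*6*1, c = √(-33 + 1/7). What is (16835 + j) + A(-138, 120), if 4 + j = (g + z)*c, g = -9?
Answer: 16726 - 27*I*√1610/7 ≈ 16726.0 - 154.77*I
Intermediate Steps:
c = I*√1610/7 (c = √(-33 + ⅐) = √(-230/7) = I*√1610/7 ≈ 5.7321*I)
z = -18 (z = -18*1 = -18)
j = -4 - 27*I*√1610/7 (j = -4 + (-9 - 18)*(I*√1610/7) = -4 - 27*I*√1610/7 ≈ -4.0 - 154.77*I)
(16835 + j) + A(-138, 120) = (16835 + (-4 - 27*I*√1610/7)) - 105 = (16831 - 27*I*√1610/7) - 105 = 16726 - 27*I*√1610/7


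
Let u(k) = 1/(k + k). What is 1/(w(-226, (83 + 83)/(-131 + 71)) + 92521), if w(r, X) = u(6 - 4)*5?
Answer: 4/370089 ≈ 1.0808e-5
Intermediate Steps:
u(k) = 1/(2*k)
w(r, X) = 5/4 (w(r, X) = (1/(2*(6 - 4)))*5 = ((1/2)/2)*5 = ((1/2)*(1/2))*5 = (1/4)*5 = 5/4)
1/(w(-226, (83 + 83)/(-131 + 71)) + 92521) = 1/(5/4 + 92521) = 1/(370089/4) = 4/370089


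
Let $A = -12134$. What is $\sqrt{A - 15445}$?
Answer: $i \sqrt{27579} \approx 166.07 i$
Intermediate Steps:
$\sqrt{A - 15445} = \sqrt{-12134 - 15445} = \sqrt{-27579} = i \sqrt{27579}$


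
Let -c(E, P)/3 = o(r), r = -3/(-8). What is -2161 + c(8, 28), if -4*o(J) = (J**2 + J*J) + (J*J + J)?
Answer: -553063/256 ≈ -2160.4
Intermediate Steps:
r = 3/8 (r = -3*(-1/8) = 3/8 ≈ 0.37500)
o(J) = -3*J**2/4 - J/4 (o(J) = -((J**2 + J*J) + (J*J + J))/4 = -((J**2 + J**2) + (J**2 + J))/4 = -(2*J**2 + (J + J**2))/4 = -(J + 3*J**2)/4 = -3*J**2/4 - J/4)
c(E, P) = 153/256 (c(E, P) = -(-3)*3*(1 + 3*(3/8))/(4*8) = -(-3)*3*(1 + 9/8)/(4*8) = -(-3)*3*17/(4*8*8) = -3*(-51/256) = 153/256)
-2161 + c(8, 28) = -2161 + 153/256 = -553063/256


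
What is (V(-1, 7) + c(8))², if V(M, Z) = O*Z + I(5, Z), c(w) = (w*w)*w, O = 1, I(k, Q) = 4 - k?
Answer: 268324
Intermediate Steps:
c(w) = w³ (c(w) = w²*w = w³)
V(M, Z) = -1 + Z (V(M, Z) = 1*Z + (4 - 1*5) = Z + (4 - 5) = Z - 1 = -1 + Z)
(V(-1, 7) + c(8))² = ((-1 + 7) + 8³)² = (6 + 512)² = 518² = 268324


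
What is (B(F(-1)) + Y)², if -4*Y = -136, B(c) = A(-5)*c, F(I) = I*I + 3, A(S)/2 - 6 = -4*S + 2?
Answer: 66564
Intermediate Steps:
A(S) = 16 - 8*S (A(S) = 12 + 2*(-4*S + 2) = 12 + 2*(2 - 4*S) = 12 + (4 - 8*S) = 16 - 8*S)
F(I) = 3 + I² (F(I) = I² + 3 = 3 + I²)
B(c) = 56*c (B(c) = (16 - 8*(-5))*c = (16 + 40)*c = 56*c)
Y = 34 (Y = -¼*(-136) = 34)
(B(F(-1)) + Y)² = (56*(3 + (-1)²) + 34)² = (56*(3 + 1) + 34)² = (56*4 + 34)² = (224 + 34)² = 258² = 66564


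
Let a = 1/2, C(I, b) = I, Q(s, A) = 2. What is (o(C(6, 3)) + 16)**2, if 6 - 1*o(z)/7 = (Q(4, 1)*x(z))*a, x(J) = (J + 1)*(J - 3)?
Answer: 7921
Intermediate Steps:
x(J) = (1 + J)*(-3 + J)
a = 1/2 ≈ 0.50000
o(z) = 63 - 7*z**2 + 14*z (o(z) = 42 - 7*2*(-3 + z**2 - 2*z)/2 = 42 - 7*(-6 - 4*z + 2*z**2)/2 = 42 - 7*(-3 + z**2 - 2*z) = 42 + (21 - 7*z**2 + 14*z) = 63 - 7*z**2 + 14*z)
(o(C(6, 3)) + 16)**2 = ((63 - 7*6**2 + 14*6) + 16)**2 = ((63 - 7*36 + 84) + 16)**2 = ((63 - 252 + 84) + 16)**2 = (-105 + 16)**2 = (-89)**2 = 7921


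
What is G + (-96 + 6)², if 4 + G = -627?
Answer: 7469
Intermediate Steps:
G = -631 (G = -4 - 627 = -631)
G + (-96 + 6)² = -631 + (-96 + 6)² = -631 + (-90)² = -631 + 8100 = 7469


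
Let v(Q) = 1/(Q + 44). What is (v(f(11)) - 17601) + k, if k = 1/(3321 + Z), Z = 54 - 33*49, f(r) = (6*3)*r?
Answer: -1872024259/106359 ≈ -17601.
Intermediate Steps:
f(r) = 18*r
Z = -1563 (Z = 54 - 1617 = -1563)
k = 1/1758 (k = 1/(3321 - 1563) = 1/1758 ≈ 0.00056883)
v(Q) = 1/(44 + Q)
(v(f(11)) - 17601) + k = (1/(44 + 18*11) - 17601) + 1/1758 = (1/(44 + 198) - 17601) + 1/1758 = (1/242 - 17601) + 1/1758 = -4259441/242 + 1/1758 = -1872024259/106359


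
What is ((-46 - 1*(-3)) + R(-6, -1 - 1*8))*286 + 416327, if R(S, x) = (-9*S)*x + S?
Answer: 263317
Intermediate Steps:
R(S, x) = S - 9*S*x (R(S, x) = -9*S*x + S = S - 9*S*x)
((-46 - 1*(-3)) + R(-6, -1 - 1*8))*286 + 416327 = ((-46 - 1*(-3)) - 6*(1 - 9*(-1 - 1*8)))*286 + 416327 = ((-46 + 3) - 6*(1 - 9*(-1 - 8)))*286 + 416327 = (-43 - 6*(1 - 9*(-9)))*286 + 416327 = (-43 - 6*(1 + 81))*286 + 416327 = (-43 - 6*82)*286 + 416327 = (-43 - 492)*286 + 416327 = -535*286 + 416327 = -153010 + 416327 = 263317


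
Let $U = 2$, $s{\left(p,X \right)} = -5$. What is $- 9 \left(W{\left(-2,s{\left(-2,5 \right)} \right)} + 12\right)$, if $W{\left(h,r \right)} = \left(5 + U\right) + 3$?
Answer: $-198$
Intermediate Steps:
$W{\left(h,r \right)} = 10$ ($W{\left(h,r \right)} = \left(5 + 2\right) + 3 = 7 + 3 = 10$)
$- 9 \left(W{\left(-2,s{\left(-2,5 \right)} \right)} + 12\right) = - 9 \left(10 + 12\right) = \left(-9\right) 22 = -198$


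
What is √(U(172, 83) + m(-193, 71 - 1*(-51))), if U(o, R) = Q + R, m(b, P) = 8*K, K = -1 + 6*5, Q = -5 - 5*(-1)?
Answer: 3*√35 ≈ 17.748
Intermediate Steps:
Q = 0 (Q = -5 + 5 = 0)
K = 29 (K = -1 + 30 = 29)
m(b, P) = 232 (m(b, P) = 8*29 = 232)
U(o, R) = R (U(o, R) = 0 + R = R)
√(U(172, 83) + m(-193, 71 - 1*(-51))) = √(83 + 232) = √315 = 3*√35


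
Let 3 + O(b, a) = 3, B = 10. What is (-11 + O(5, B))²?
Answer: 121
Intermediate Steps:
O(b, a) = 0 (O(b, a) = -3 + 3 = 0)
(-11 + O(5, B))² = (-11 + 0)² = (-11)² = 121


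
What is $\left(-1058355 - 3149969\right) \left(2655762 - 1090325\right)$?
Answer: $-6587866097588$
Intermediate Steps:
$\left(-1058355 - 3149969\right) \left(2655762 - 1090325\right) = \left(-4208324\right) 1565437 = -6587866097588$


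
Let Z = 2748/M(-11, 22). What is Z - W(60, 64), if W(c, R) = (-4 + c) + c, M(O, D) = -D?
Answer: -2650/11 ≈ -240.91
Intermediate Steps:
W(c, R) = -4 + 2*c
Z = -1374/11 (Z = 2748/((-1*22)) = 2748/(-22) = 2748*(-1/22) = -1374/11 ≈ -124.91)
Z - W(60, 64) = -1374/11 - (-4 + 2*60) = -1374/11 - (-4 + 120) = -1374/11 - 1*116 = -1374/11 - 116 = -2650/11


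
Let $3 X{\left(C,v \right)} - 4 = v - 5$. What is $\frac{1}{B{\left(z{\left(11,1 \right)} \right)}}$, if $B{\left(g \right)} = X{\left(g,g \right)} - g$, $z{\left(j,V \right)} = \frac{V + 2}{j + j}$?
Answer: $- \frac{33}{14} \approx -2.3571$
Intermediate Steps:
$X{\left(C,v \right)} = - \frac{1}{3} + \frac{v}{3}$ ($X{\left(C,v \right)} = \frac{4}{3} + \frac{v - 5}{3} = \frac{4}{3} + \frac{-5 + v}{3} = \frac{4}{3} + \left(- \frac{5}{3} + \frac{v}{3}\right) = - \frac{1}{3} + \frac{v}{3}$)
$z{\left(j,V \right)} = \frac{2 + V}{2 j}$
$B{\left(g \right)} = - \frac{1}{3} - \frac{2 g}{3}$ ($B{\left(g \right)} = \left(- \frac{1}{3} + \frac{g}{3}\right) - g = - \frac{1}{3} - \frac{2 g}{3}$)
$\frac{1}{B{\left(z{\left(11,1 \right)} \right)}} = \frac{1}{- \frac{1}{3} - \frac{2 \frac{2 + 1}{2 \cdot 11}}{3}} = \frac{1}{- \frac{1}{3} - \frac{2 \cdot \frac{1}{2} \cdot \frac{1}{11} \cdot 3}{3}} = \frac{1}{- \frac{1}{3} - \frac{1}{11}} = \frac{1}{- \frac{14}{33}} = - \frac{33}{14}$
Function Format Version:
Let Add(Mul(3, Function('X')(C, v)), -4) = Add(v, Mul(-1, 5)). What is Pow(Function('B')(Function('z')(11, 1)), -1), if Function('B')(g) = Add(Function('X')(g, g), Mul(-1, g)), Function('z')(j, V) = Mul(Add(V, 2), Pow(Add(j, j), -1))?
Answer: Rational(-33, 14) ≈ -2.3571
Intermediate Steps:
Function('X')(C, v) = Add(Rational(-1, 3), Mul(Rational(1, 3), v)) (Function('X')(C, v) = Add(Rational(4, 3), Mul(Rational(1, 3), Add(v, Mul(-1, 5)))) = Add(Rational(4, 3), Mul(Rational(1, 3), Add(v, -5))) = Add(Rational(4, 3), Mul(Rational(1, 3), Add(-5, v))) = Add(Rational(4, 3), Add(Rational(-5, 3), Mul(Rational(1, 3), v))) = Add(Rational(-1, 3), Mul(Rational(1, 3), v)))
Function('z')(j, V) = Mul(Rational(1, 2), Pow(j, -1), Add(2, V)) (Function('z')(j, V) = Mul(Add(2, V), Pow(Mul(2, j), -1)) = Mul(Add(2, V), Mul(Rational(1, 2), Pow(j, -1))) = Mul(Rational(1, 2), Pow(j, -1), Add(2, V)))
Function('B')(g) = Add(Rational(-1, 3), Mul(Rational(-2, 3), g)) (Function('B')(g) = Add(Add(Rational(-1, 3), Mul(Rational(1, 3), g)), Mul(-1, g)) = Add(Rational(-1, 3), Mul(Rational(-2, 3), g)))
Pow(Function('B')(Function('z')(11, 1)), -1) = Pow(Add(Rational(-1, 3), Mul(Rational(-2, 3), Mul(Rational(1, 2), Pow(11, -1), Add(2, 1)))), -1) = Pow(Add(Rational(-1, 3), Mul(Rational(-2, 3), Mul(Rational(1, 2), Rational(1, 11), 3))), -1) = Pow(Add(Rational(-1, 3), Mul(Rational(-2, 3), Rational(3, 22))), -1) = Pow(Add(Rational(-1, 3), Rational(-1, 11)), -1) = Pow(Rational(-14, 33), -1) = Rational(-33, 14)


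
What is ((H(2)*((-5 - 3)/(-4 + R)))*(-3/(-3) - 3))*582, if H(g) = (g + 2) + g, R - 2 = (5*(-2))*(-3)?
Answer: 13968/7 ≈ 1995.4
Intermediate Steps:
R = 32 (R = 2 + (5*(-2))*(-3) = 2 - 10*(-3) = 2 + 30 = 32)
H(g) = 2 + 2*g (H(g) = (2 + g) + g = 2 + 2*g)
((H(2)*((-5 - 3)/(-4 + R)))*(-3/(-3) - 3))*582 = (((2 + 2*2)*((-5 - 3)/(-4 + 32)))*(-3/(-3) - 3))*582 = (((2 + 4)*(-8/28))*(-3*(-⅓) - 3))*582 = ((6*(-8*1/28))*(1 - 3))*582 = ((6*(-2/7))*(-2))*582 = -12/7*(-2)*582 = (24/7)*582 = 13968/7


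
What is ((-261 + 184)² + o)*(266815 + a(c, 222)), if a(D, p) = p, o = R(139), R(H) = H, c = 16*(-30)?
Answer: 1620380516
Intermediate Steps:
c = -480
o = 139
((-261 + 184)² + o)*(266815 + a(c, 222)) = ((-261 + 184)² + 139)*(266815 + 222) = ((-77)² + 139)*267037 = (5929 + 139)*267037 = 6068*267037 = 1620380516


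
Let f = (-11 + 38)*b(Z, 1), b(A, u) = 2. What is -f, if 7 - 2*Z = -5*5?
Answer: -54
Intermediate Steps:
Z = 16 (Z = 7/2 - (-5)*5/2 = 7/2 - ½*(-25) = 7/2 + 25/2 = 16)
f = 54 (f = (-11 + 38)*2 = 27*2 = 54)
-f = -1*54 = -54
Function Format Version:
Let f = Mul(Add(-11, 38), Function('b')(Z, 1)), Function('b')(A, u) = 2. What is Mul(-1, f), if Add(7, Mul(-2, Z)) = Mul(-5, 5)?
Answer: -54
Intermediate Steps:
Z = 16 (Z = Add(Rational(7, 2), Mul(Rational(-1, 2), Mul(-5, 5))) = Add(Rational(7, 2), Mul(Rational(-1, 2), -25)) = Add(Rational(7, 2), Rational(25, 2)) = 16)
f = 54 (f = Mul(Add(-11, 38), 2) = Mul(27, 2) = 54)
Mul(-1, f) = Mul(-1, 54) = -54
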